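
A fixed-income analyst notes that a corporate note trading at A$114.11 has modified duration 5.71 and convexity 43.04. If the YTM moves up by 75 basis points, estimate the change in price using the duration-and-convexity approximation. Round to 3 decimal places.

Duration effect: -D_mod·Δy = -5.71 × (+0.0075) = -0.042825
Convexity effect: ½·C·(Δy)² = 0.5 × 43.04 × (0.0075)² = +0.0012105
ΔP/P ≈ -0.042825 + 0.0012105 = -0.0416145
ΔP ≈ 114.11 × (-0.0416145) = -4.748630595.

-A$4.749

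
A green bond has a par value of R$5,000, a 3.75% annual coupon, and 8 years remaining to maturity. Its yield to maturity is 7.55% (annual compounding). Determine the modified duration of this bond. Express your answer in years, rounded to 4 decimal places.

6.4216 years

Periodic yield y = 0.0755. First find Macaulay duration:
  t   CF        PV=CF/(1+0.0755)^t    t·PV
  1       187.50       174.3375       174.3375
  2       187.50       162.0990       324.1981
  3       187.50       150.7197       452.1591
  4       187.50       140.1392       560.5568
  5       187.50       130.3014       651.5072
  6       187.50       121.1543       726.9257
  7       187.50       112.6493       788.5449
  8     5,187.50     2,897.8426    23,182.7408
  Σ                  3,889.2430    26,860.9700
P = 3,889.2430; Macaulay duration = 26,860.9700 / 3,889.2430 = 6.90648 years.
Modified duration = D_Mac / (1 + y) = 6.90648 / 1.0755 = 6.42164 years.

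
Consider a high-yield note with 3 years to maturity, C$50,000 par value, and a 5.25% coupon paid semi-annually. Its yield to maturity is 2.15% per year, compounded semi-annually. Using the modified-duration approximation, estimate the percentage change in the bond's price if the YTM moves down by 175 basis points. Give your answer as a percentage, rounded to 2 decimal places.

Periodic yield y = 0.01075. Modified duration first:
  t   CF        PV=CF/(1+0.01075)^t    t·PV
  1     1,312.50     1,298.5407     1,298.5407
  2     1,312.50     1,284.7298     2,569.4597
  3     1,312.50     1,271.0659     3,813.1977
  4     1,312.50     1,257.5473     5,030.1890
  5     1,312.50     1,244.1724     6,220.8620
  6    51,312.50    48,123.8843   288,743.3061
  Σ                 54,479.9404   307,675.5551
P = 54,479.9404; D_Mac = 5.64750 half-year periods = 2.82375 yrs; D_mod = 2.82375/(1+0.01075) = 2.79372 yrs.
ΔP/P ≈ -D_mod · Δy = -2.79372 × (-0.0175) = +0.048890 = +4.8890%.

+4.89%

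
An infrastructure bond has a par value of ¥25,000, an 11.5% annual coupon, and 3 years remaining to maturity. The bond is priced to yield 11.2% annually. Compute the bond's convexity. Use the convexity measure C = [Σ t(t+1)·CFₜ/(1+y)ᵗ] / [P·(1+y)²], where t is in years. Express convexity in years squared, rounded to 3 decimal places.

With y = 0.112:
  t   CF        PV=CF/(1+0.112)^t    t·PV        t(t+1)·PV
  1     2,875.00     2,585.4317     2,585.4317       5,170.8633
  2     2,875.00     2,325.0285     4,650.0569      13,950.1708
  3    27,875.00    20,272.1828    60,816.5485     243,266.1939
  Σ                 25,182.6429    68,052.0371     262,387.2280
P = 25,182.6429.
Convexity = Σ t(t+1)·PV / [P·(1+y)²] = 262,387.2280 / (25,182.6429 × 1.236544) = 8.42620.

8.426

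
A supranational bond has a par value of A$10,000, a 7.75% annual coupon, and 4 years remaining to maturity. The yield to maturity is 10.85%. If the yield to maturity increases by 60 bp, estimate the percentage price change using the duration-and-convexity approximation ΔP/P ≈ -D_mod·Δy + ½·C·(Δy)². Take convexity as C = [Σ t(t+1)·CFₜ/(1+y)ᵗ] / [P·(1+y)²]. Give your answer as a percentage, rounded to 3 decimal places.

With y = 0.1085:
  t   CF        PV=CF/(1+0.1085)^t    t·PV        t(t+1)·PV
  1       775.00       699.1430       699.1430       1,398.2860
  2       775.00       630.7109     1,261.4217       3,784.2651
  3       775.00       568.9769     1,706.9306       6,827.7224
  4    10,775.00     7,136.3228    28,545.2914     142,726.4569
  Σ                  9,035.1536    32,212.7867     154,736.7304
P = 9,035.1536; D_Mac = 3.56527 yrs; D_mod = 3.21630 yrs; C = 13.93755.
Duration effect: -3.21630 × (+0.006) = -0.019298
Convexity effect: 0.5 × 13.93755 × (0.006)² = +0.0002509
ΔP/P ≈ -0.019298 + 0.0002509 = -0.019047 = -1.9047%.

-1.905%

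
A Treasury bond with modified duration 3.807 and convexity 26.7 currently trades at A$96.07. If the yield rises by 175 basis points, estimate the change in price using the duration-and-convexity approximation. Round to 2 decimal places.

Duration effect: -D_mod·Δy = -3.807 × (+0.0175) = -0.0666225
Convexity effect: ½·C·(Δy)² = 0.5 × 26.7 × (0.0175)² = +0.0040884375
ΔP/P ≈ -0.0666225 + 0.0040884375 = -0.0625340625
ΔP ≈ 96.07 × (-0.0625340625) = -6.007647384375.

-A$6.01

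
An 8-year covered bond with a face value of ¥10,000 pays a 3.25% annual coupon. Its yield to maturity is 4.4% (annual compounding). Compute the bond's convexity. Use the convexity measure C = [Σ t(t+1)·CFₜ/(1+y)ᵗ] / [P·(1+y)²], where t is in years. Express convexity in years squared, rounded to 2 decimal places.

With y = 0.044:
  t   CF        PV=CF/(1+0.044)^t    t·PV        t(t+1)·PV
  1       325.00       311.3027       311.3027         622.6054
  2       325.00       298.1826       596.3653       1,789.0959
  3       325.00       285.6156       856.8467       3,427.3867
  4       325.00       273.5781     1,094.3125       5,471.5625
  5       325.00       262.0480     1,310.2401       7,861.4403
  6       325.00       251.0038     1,506.0231      10,542.1614
  7       325.00       240.4251     1,682.9760      13,463.8076
  8    10,325.00     7,316.2085    58,529.6676     526,767.0088
  Σ                  9,238.3645    65,887.7338     569,945.0685
P = 9,238.3645.
Convexity = Σ t(t+1)·PV / [P·(1+y)²] = 569,945.0685 / (9,238.3645 × 1.089936) = 56.60267.

56.60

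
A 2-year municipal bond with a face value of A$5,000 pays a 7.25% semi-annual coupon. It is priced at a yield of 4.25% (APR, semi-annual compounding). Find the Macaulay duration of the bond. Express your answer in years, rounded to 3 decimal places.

1.901 years

Periodic yield y = 0.02125. Discount each cash flow and weight by its period:
  t   CF        PV=CF/(1+0.02125)^t    t·PV
  1       181.25       177.4786       177.4786
  2       181.25       173.7856       347.5713
  3       181.25       170.1695       510.5086
  4     5,181.25     4,763.2817    19,053.1269
  Σ                  5,284.7155    20,088.6854
Price P = Σ PV = 5,284.7155.
Macaulay duration = Σ(t·PV) / P = 20,088.6854 / 5,284.7155 = 3.80128 half-year periods.
In years: 3.80128 / 2 = 1.90064 years.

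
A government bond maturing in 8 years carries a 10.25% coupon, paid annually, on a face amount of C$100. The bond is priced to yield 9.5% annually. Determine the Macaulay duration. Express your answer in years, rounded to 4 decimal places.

5.8744 years

Periodic yield y = 0.095. Discount each cash flow and weight by its year:
  t   CF        PV=CF/(1+0.095)^t    t·PV
  1        10.25         9.3607         9.3607
  2        10.25         8.5486        17.0972
  3        10.25         7.8070        23.4209
  4        10.25         7.1296        28.5185
  5        10.25         6.5111        32.5554
  6        10.25         5.9462        35.6772
  7        10.25         5.4303        38.0122
  8       110.25        53.3416       426.7324
  Σ                    104.0751       611.3746
Price P = Σ PV = 104.0751.
Macaulay duration = Σ(t·PV) / P = 611.3746 / 104.0751 = 5.87436 years.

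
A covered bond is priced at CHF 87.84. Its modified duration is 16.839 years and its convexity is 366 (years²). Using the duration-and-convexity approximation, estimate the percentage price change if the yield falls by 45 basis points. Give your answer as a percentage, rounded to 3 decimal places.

+7.948%

Duration effect: -D_mod·Δy = -16.839 × (-0.0045) = +0.0757755
Convexity effect: ½·C·(Δy)² = 0.5 × 366 × (-0.0045)² = +0.00370575
ΔP/P ≈ +0.0757755 + 0.00370575 = +0.07948125
= +7.948125%.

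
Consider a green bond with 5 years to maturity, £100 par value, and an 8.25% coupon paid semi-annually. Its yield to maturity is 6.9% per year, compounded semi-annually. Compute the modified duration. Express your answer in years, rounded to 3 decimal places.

4.081 years

Periodic yield y = 0.0345. First find Macaulay duration:
  t   CF        PV=CF/(1+0.0345)^t    t·PV
  1        4.125         3.9874         3.9874
  2        4.125         3.8545         7.7089
  3        4.125         3.7259        11.1777
  4        4.125         3.6017        14.4066
  5        4.125         3.4815        17.4077
  6        4.125         3.3654        20.1926
  7        4.125         3.2532        22.7724
  8        4.125         3.1447        25.1576
  9        4.125         3.0398        27.3585
  10     104.125        74.1737       741.7372
  Σ                    105.6279       891.9067
P = 105.6279; Macaulay duration = 891.9067 / 105.6279 = 8.44386 half-year periods = 4.22193 years.
Modified duration = D_Mac / (1 + y) = 4.22193 / 1.0345 = 4.08113 years.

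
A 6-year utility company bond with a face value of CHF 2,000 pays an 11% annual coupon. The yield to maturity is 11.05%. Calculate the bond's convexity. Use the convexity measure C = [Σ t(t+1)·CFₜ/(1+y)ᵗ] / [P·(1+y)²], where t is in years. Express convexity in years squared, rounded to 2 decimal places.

24.34

With y = 0.1105:
  t   CF        PV=CF/(1+0.1105)^t    t·PV        t(t+1)·PV
  1       220.00       198.1090       198.1090         396.2179
  2       220.00       178.3962       356.7924       1,070.3771
  3       220.00       160.6449       481.9348       1,927.7390
  4       220.00       144.6600       578.6400       2,893.1998
  5       220.00       130.2656       651.3282       3,907.9691
  6     2,220.00     1,183.6999     7,102.1992      49,715.3942
  Σ                  1,995.7755     9,369.0034      59,910.8971
P = 1,995.7755.
Convexity = Σ t(t+1)·PV / [P·(1+y)²] = 59,910.8971 / (1,995.7755 × 1.233210) = 24.34204.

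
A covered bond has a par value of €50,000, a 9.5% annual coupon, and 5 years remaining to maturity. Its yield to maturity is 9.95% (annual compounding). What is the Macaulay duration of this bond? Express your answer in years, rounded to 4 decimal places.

Periodic yield y = 0.0995. Discount each cash flow and weight by its year:
  t   CF        PV=CF/(1+0.0995)^t    t·PV
  1     4,750.00     4,320.1455     4,320.1455
  2     4,750.00     3,929.1910     7,858.3820
  3     4,750.00     3,573.6162    10,720.8486
  4     4,750.00     3,250.2194    13,000.8775
  5    54,750.00    34,072.8103   170,364.0514
  Σ                 49,145.9824   206,264.3050
Price P = Σ PV = 49,145.9824.
Macaulay duration = Σ(t·PV) / P = 206,264.3050 / 49,145.9824 = 4.19697 years.

4.1970 years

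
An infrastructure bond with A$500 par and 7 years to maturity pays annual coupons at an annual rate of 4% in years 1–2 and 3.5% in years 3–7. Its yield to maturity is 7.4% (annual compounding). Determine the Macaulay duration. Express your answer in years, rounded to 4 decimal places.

6.1760 years

Periodic yield y = 0.074. Discount each cash flow and weight by its year:
  t   CF        PV=CF/(1+0.074)^t    t·PV
  1        20.00        18.6220        18.6220
  2        20.00        17.3389        34.6778
  3        17.50        14.1262        42.3786
  4        17.50        13.1529        52.6115
  5        17.50        12.2466        61.2332
  6        17.50        11.4028        68.4169
  7       517.50       313.9644     2,197.7507
  Σ                    400.8538     2,475.6907
Price P = Σ PV = 400.8538.
Macaulay duration = Σ(t·PV) / P = 2,475.6907 / 400.8538 = 6.17604 years.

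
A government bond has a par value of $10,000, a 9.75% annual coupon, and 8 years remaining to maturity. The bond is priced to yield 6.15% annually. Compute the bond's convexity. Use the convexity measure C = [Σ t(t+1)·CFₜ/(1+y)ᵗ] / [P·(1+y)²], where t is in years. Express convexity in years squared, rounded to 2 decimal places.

44.20

With y = 0.0615:
  t   CF        PV=CF/(1+0.0615)^t    t·PV        t(t+1)·PV
  1       975.00       918.5115       918.5115       1,837.0231
  2       975.00       865.2958     1,730.5917       5,191.7751
  3       975.00       815.1633     2,445.4899       9,781.9596
  4       975.00       767.9353     3,071.7411      15,358.7057
  5       975.00       723.4435     3,617.2175      21,703.3052
  6       975.00       681.5294     4,089.1767      28,624.2367
  7       975.00       642.0438     4,494.3063      35,954.4503
  8    10,975.00     6,808.3918    54,467.1345     490,204.2106
  Σ                 12,222.3145    74,834.1693     608,655.6663
P = 12,222.3145.
Convexity = Σ t(t+1)·PV / [P·(1+y)²] = 608,655.6663 / (12,222.3145 × 1.126782) = 44.19552.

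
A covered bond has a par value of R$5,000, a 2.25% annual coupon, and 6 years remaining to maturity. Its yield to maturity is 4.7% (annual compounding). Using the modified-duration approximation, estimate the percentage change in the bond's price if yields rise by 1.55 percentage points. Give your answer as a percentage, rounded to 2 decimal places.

Periodic yield y = 0.047. Modified duration first:
  t   CF        PV=CF/(1+0.047)^t    t·PV
  1       112.50       107.4499       107.4499
  2       112.50       102.6264       205.2528
  3       112.50        98.0195       294.0585
  4       112.50        93.6194       374.4776
  5       112.50        89.4168       447.0840
  6     5,112.50     3,881.0857    23,286.5141
  Σ                  4,372.2176    24,714.8368
P = 4,372.2176; D_Mac = 5.65270 yrs; D_mod = 5.65270/(1+0.047) = 5.39895 yrs.
ΔP/P ≈ -D_mod · Δy = -5.39895 × (+0.0155) = -0.083684 = -8.3684%.

-8.37%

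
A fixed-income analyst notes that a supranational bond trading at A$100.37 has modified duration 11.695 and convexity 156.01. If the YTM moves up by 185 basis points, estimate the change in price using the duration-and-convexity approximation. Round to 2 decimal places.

Duration effect: -D_mod·Δy = -11.695 × (+0.0185) = -0.2163575
Convexity effect: ½·C·(Δy)² = 0.5 × 156.01 × (0.0185)² = +0.02669721125
ΔP/P ≈ -0.2163575 + 0.02669721125 = -0.18966028875
ΔP ≈ 100.37 × (-0.18966028875) = -19.0362031818375.

-A$19.04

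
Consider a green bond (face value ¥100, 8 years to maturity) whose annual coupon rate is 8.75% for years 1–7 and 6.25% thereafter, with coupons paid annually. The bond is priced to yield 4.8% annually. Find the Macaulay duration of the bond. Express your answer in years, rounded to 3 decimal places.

Periodic yield y = 0.048. Discount each cash flow and weight by its year:
  t   CF        PV=CF/(1+0.048)^t    t·PV
  1         8.75         8.3492         8.3492
  2         8.75         7.9668        15.9337
  3         8.75         7.6019        22.8058
  4         8.75         7.2538        29.0150
  5         8.75         6.9215        34.6076
  6         8.75         6.6045        39.6270
  7         8.75         6.3020        44.1141
  8       106.25        73.0195       584.1558
  Σ                    124.0193       778.6082
Price P = Σ PV = 124.0193.
Macaulay duration = Σ(t·PV) / P = 778.6082 / 124.0193 = 6.27812 years.

6.278 years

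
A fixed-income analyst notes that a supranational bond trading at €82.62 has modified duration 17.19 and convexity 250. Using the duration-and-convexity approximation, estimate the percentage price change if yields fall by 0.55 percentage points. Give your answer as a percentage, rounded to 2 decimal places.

+9.83%

Duration effect: -D_mod·Δy = -17.19 × (-0.0055) = +0.094545
Convexity effect: ½·C·(Δy)² = 0.5 × 250 × (-0.0055)² = +0.00378125
ΔP/P ≈ +0.094545 + 0.00378125 = +0.09832625
= +9.832625%.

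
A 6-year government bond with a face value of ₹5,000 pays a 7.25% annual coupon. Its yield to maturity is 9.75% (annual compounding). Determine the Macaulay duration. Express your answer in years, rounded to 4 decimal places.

Periodic yield y = 0.0975. Discount each cash flow and weight by its year:
  t   CF        PV=CF/(1+0.0975)^t    t·PV
  1       362.50       330.2961       330.2961
  2       362.50       300.9532       601.9064
  3       362.50       274.2170       822.6511
  4       362.50       249.8561       999.4243
  5       362.50       227.6593     1,138.2964
  6     5,362.50     3,068.5989    18,411.5937
  Σ                  4,451.5806    22,304.1680
Price P = Σ PV = 4,451.5806.
Macaulay duration = Σ(t·PV) / P = 22,304.1680 / 4,451.5806 = 5.01039 years.

5.0104 years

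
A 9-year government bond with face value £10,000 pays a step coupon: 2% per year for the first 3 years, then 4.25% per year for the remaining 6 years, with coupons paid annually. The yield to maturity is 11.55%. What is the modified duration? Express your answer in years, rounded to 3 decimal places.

6.924 years

Periodic yield y = 0.1155. First find Macaulay duration:
  t   CF        PV=CF/(1+0.1155)^t    t·PV
  1       200.00       179.2918       179.2918
  2       200.00       160.7277       321.4555
  3       200.00       144.0858       432.2575
  4       425.00       274.4800     1,097.9198
  5       425.00       246.0600     1,230.3001
  6       425.00       220.5827     1,323.4963
  7       425.00       197.7434     1,384.2035
  8       425.00       177.2688     1,418.1505
  9    10,425.00     3,898.0723    35,082.6509
  Σ                  5,498.3126    42,469.7259
P = 5,498.3126; Macaulay duration = 42,469.7259 / 5,498.3126 = 7.72414 years.
Modified duration = D_Mac / (1 + y) = 7.72414 / 1.1155 = 6.92437 years.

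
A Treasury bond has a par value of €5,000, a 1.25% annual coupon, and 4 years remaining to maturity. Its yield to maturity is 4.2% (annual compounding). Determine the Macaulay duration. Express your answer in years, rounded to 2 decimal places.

3.92 years

Periodic yield y = 0.042. Discount each cash flow and weight by its year:
  t   CF        PV=CF/(1+0.042)^t    t·PV
  1        62.50        59.9808        59.9808
  2        62.50        57.5632       115.1263
  3        62.50        55.2429       165.7288
  4     5,062.50     4,294.3176    17,177.2704
  Σ                  4,467.1045    17,518.1063
Price P = Σ PV = 4,467.1045.
Macaulay duration = Σ(t·PV) / P = 17,518.1063 / 4,467.1045 = 3.92158 years.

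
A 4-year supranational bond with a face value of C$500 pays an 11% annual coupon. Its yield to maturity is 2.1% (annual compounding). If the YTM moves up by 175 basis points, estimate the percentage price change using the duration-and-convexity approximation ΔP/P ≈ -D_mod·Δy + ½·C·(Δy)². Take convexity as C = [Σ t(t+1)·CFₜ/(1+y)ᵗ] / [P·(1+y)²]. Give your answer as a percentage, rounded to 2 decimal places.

With y = 0.021:
  t   CF        PV=CF/(1+0.021)^t    t·PV        t(t+1)·PV
  1        55.00        53.8688        53.8688         107.7375
  2        55.00        52.7608       105.5216         316.5647
  3        55.00        51.6756       155.0268         620.1071
  4       555.00       510.7284     2,042.9136      10,214.5682
  Σ                    669.0335     2,357.3307      11,258.9775
P = 669.0335; D_Mac = 3.52349 yrs; D_mod = 3.45102 yrs; C = 16.14357.
Duration effect: -3.45102 × (+0.0175) = -0.060393
Convexity effect: 0.5 × 16.14357 × (0.0175)² = +0.0024720
ΔP/P ≈ -0.060393 + 0.0024720 = -0.057921 = -5.7921%.

-5.79%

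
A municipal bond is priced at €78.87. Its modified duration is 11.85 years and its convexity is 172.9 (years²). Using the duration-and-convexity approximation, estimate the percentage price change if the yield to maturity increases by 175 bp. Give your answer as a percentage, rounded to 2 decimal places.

Duration effect: -D_mod·Δy = -11.85 × (+0.0175) = -0.207375
Convexity effect: ½·C·(Δy)² = 0.5 × 172.9 × (0.0175)² = +0.0264753125
ΔP/P ≈ -0.207375 + 0.0264753125 = -0.1808996875
= -18.08996875%.

-18.09%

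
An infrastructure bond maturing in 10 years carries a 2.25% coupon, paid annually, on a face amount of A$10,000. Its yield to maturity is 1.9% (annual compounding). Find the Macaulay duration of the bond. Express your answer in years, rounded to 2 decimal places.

Periodic yield y = 0.019. Discount each cash flow and weight by its year:
  t   CF        PV=CF/(1+0.019)^t    t·PV
  1       225.00       220.8047       220.8047
  2       225.00       216.6876       433.3753
  3       225.00       212.6473       637.9420
  4       225.00       208.6824       834.7295
  5       225.00       204.7913     1,023.9567
  6       225.00       200.9729     1,205.8372
  7       225.00       197.2256     1,380.5790
  8       225.00       193.5482     1,548.3853
  9       225.00       189.9393     1,709.4538
  10   10,225.00     8,470.7424    84,707.4244
  Σ                 10,316.0418    93,702.4879
Price P = Σ PV = 10,316.0418.
Macaulay duration = Σ(t·PV) / P = 93,702.4879 / 10,316.0418 = 9.08318 years.

9.08 years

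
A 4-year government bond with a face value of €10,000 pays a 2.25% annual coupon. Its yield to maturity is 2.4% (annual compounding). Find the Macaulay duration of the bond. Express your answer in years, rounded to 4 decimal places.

Periodic yield y = 0.024. Discount each cash flow and weight by its year:
  t   CF        PV=CF/(1+0.024)^t    t·PV
  1       225.00       219.7266       219.7266
  2       225.00       214.5767       429.1534
  3       225.00       209.5476       628.6427
  4    10,225.00     9,299.5833    37,198.3333
  Σ                  9,943.4342    38,475.8560
Price P = Σ PV = 9,943.4342.
Macaulay duration = Σ(t·PV) / P = 38,475.8560 / 9,943.4342 = 3.86947 years.

3.8695 years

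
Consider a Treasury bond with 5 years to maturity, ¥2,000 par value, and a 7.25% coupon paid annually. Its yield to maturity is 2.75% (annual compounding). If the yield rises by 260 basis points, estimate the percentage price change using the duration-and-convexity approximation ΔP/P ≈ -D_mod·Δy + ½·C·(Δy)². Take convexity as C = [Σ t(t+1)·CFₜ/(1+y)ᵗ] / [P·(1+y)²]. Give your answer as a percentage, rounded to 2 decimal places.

-10.40%

With y = 0.0275:
  t   CF        PV=CF/(1+0.0275)^t    t·PV        t(t+1)·PV
  1       145.00       141.1192       141.1192         282.2384
  2       145.00       137.3423       274.6846         824.0538
  3       145.00       133.6665       400.9994       1,603.9978
  4       145.00       130.0890       520.3561       2,601.7806
  5     2,145.00     1,872.9153     9,364.5766      56,187.4598
  Σ                  2,415.1324    10,701.7360      61,499.5305
P = 2,415.1324; D_Mac = 4.43112 yrs; D_mod = 4.31252 yrs; C = 24.11944.
Duration effect: -4.31252 × (+0.026) = -0.112126
Convexity effect: 0.5 × 24.11944 × (0.026)² = +0.0081524
ΔP/P ≈ -0.112126 + 0.0081524 = -0.103973 = -10.3973%.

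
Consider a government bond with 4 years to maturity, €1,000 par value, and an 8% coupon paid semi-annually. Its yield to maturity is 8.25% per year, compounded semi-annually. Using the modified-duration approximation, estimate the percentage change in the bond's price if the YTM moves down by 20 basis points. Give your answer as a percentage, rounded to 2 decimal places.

Periodic yield y = 0.04125. Modified duration first:
  t   CF        PV=CF/(1+0.04125)^t    t·PV
  1        40.00        38.4154        38.4154
  2        40.00        36.8935        73.7870
  3        40.00        35.4319       106.2958
  4        40.00        34.0283       136.1131
  5        40.00        32.6802       163.4011
  6        40.00        31.3856       188.3134
  7        40.00        30.1422       210.9954
  8     1,040.00       752.6503     6,021.2022
  Σ                    991.6273     6,938.5233
P = 991.6273; D_Mac = 6.99711 half-year periods = 3.49855 yrs; D_mod = 3.49855/(1+0.04125) = 3.35996 yrs.
ΔP/P ≈ -D_mod · Δy = -3.35996 × (-0.002) = +0.006720 = +0.6720%.

+0.67%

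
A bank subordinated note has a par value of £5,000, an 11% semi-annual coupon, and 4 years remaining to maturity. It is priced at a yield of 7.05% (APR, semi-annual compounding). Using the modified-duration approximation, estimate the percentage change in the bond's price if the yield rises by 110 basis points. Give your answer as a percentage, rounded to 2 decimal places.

-3.60%

Periodic yield y = 0.03525. Modified duration first:
  t   CF        PV=CF/(1+0.03525)^t    t·PV
  1       275.00       265.6363       265.6363
  2       275.00       256.5915       513.1829
  3       275.00       247.8546       743.5638
  4       275.00       239.4152       957.6608
  5       275.00       231.2632     1,156.3159
  6       275.00       223.3887     1,340.3324
  7       275.00       215.7824     1,510.4768
  8     5,275.00     3,998.1635    31,985.3080
  Σ                  5,678.0954    38,472.4770
P = 5,678.0954; D_Mac = 6.77560 half-year periods = 3.38780 yrs; D_mod = 3.38780/(1+0.03525) = 3.27244 yrs.
ΔP/P ≈ -D_mod · Δy = -3.27244 × (+0.011) = -0.035997 = -3.5997%.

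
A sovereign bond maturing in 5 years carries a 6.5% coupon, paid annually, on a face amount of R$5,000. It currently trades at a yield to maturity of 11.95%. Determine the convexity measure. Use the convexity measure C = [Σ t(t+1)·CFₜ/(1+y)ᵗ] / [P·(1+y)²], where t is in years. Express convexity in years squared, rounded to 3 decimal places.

19.847

With y = 0.1195:
  t   CF        PV=CF/(1+0.1195)^t    t·PV        t(t+1)·PV
  1       325.00       290.3082       290.3082         580.6163
  2       325.00       259.3195       518.6390       1,555.9170
  3       325.00       231.6387       694.9160       2,779.6641
  4       325.00       206.9126       827.6505       4,138.2523
  5     5,325.00     3,028.3016    15,141.5079      90,849.0473
  Σ                  4,016.4805    17,473.0215      99,903.4970
P = 4,016.4805.
Convexity = Σ t(t+1)·PV / [P·(1+y)²] = 99,903.4970 / (4,016.4805 × 1.253280) = 19.84663.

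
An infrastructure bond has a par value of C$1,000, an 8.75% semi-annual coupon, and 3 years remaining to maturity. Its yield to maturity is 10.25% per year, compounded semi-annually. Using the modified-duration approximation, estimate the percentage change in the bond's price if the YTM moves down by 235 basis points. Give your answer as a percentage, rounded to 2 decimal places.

+6.03%

Periodic yield y = 0.05125. Modified duration first:
  t   CF        PV=CF/(1+0.05125)^t    t·PV
  1        43.75        41.6171        41.6171
  2        43.75        39.5882        79.1765
  3        43.75        37.6582       112.9747
  4        43.75        35.8223       143.2894
  5        43.75        34.0760       170.3798
  6     1,043.75       773.3221     4,639.9327
  Σ                    962.0840     5,187.3702
P = 962.0840; D_Mac = 5.39181 half-year periods = 2.69590 yrs; D_mod = 2.69590/(1+0.05125) = 2.56447 yrs.
ΔP/P ≈ -D_mod · Δy = -2.56447 × (-0.0235) = +0.060265 = +6.0265%.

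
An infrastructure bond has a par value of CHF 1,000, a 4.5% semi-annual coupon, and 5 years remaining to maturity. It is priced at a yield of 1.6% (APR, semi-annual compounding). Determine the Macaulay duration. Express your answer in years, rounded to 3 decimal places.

Periodic yield y = 0.008. Discount each cash flow and weight by its period:
  t   CF        PV=CF/(1+0.008)^t    t·PV
  1        22.50        22.3214        22.3214
  2        22.50        22.1443        44.2885
  3        22.50        21.9685        65.9056
  4        22.50        21.7942        87.1767
  5        22.50        21.6212       108.1060
  6        22.50        21.4496       128.6976
  7        22.50        21.2794       148.9556
  8        22.50        21.1105       168.8839
  9        22.50        20.9429       188.4865
  10    1,022.50       944.1870     9,441.8695
  Σ                  1,138.8190    10,404.6914
Price P = Σ PV = 1,138.8190.
Macaulay duration = Σ(t·PV) / P = 10,404.6914 / 1,138.8190 = 9.13639 half-year periods.
In years: 9.13639 / 2 = 4.56819 years.

4.568 years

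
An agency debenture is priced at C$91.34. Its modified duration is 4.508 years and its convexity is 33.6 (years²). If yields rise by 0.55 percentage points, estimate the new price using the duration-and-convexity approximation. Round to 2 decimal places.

Duration effect: -D_mod·Δy = -4.508 × (+0.0055) = -0.024794
Convexity effect: ½·C·(Δy)² = 0.5 × 33.6 × (0.0055)² = +0.0005082
ΔP/P ≈ -0.024794 + 0.0005082 = -0.0242858
New price ≈ 91.34 × (1 - 0.0242858) = 89.121735028.

C$89.12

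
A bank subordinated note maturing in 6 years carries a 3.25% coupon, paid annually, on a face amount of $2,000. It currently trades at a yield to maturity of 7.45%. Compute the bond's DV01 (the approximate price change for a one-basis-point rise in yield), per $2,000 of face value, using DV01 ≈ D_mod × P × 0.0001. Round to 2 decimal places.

Periodic yield y = 0.0745.
  t   CF        PV=CF/(1+0.0745)^t    t·PV
  1        65.00        60.4933        60.4933
  2        65.00        56.2990       112.5980
  3        65.00        52.3955       157.1865
  4        65.00        48.7627       195.0508
  5        65.00        45.3818       226.9088
  6     2,065.00     1,341.7807     8,050.6841
  Σ                  1,605.1129     8,802.9214
P = 1,605.1129; D_Mac = 5.48430 yrs; D_mod = 5.10405 yrs.
DV01 ≈ 5.10405 × 1,605.1129 × 0.0001 = 0.819257.

$0.82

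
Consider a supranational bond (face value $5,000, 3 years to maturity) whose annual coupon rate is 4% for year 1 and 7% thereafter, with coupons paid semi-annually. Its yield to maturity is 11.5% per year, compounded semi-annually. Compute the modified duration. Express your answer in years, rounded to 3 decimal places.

2.652 years

Periodic yield y = 0.0575. First find Macaulay duration:
  t   CF        PV=CF/(1+0.0575)^t    t·PV
  1       100.00        94.5626        94.5626
  2       100.00        89.4209       178.8419
  3       175.00       147.9779       443.9338
  4       175.00       139.9318       559.7274
  5       175.00       132.3233       661.6163
  6     5,175.00     3,700.2247    22,201.3482
  Σ                  4,304.4413    24,140.0301
P = 4,304.4413; Macaulay duration = 24,140.0301 / 4,304.4413 = 5.60817 half-year periods = 2.80408 years.
Modified duration = D_Mac / (1 + y) = 2.80408 / 1.0575 = 2.65162 years.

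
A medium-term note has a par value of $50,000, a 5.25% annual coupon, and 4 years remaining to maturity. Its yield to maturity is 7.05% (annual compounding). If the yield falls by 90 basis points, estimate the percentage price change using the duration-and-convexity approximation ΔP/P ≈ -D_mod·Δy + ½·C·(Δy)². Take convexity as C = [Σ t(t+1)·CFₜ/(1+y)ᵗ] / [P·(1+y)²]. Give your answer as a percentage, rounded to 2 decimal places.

With y = 0.0705:
  t   CF        PV=CF/(1+0.0705)^t    t·PV        t(t+1)·PV
  1     2,625.00     2,452.1252     2,452.1252       4,904.2504
  2     2,625.00     2,290.6354     4,581.2708      13,743.8123
  3     2,625.00     2,139.7808     6,419.3425      25,677.3700
  4    52,625.00    40,072.4063   160,289.6253     801,448.1264
  Σ                 46,954.9477   173,742.3637     845,773.5591
P = 46,954.9477; D_Mac = 3.70019 yrs; D_mod = 3.45651 yrs; C = 15.71808.
Duration effect: -3.45651 × (-0.009) = +0.031109
Convexity effect: 0.5 × 15.71808 × (-0.009)² = +0.0006366
ΔP/P ≈ +0.031109 + 0.0006366 = +0.031745 = +3.1745%.

+3.17%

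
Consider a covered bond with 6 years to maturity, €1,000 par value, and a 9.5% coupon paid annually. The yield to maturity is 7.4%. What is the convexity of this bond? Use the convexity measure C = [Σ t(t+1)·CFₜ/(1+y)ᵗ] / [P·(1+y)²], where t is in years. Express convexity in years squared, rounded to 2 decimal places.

27.60

With y = 0.074:
  t   CF        PV=CF/(1+0.074)^t    t·PV        t(t+1)·PV
  1        95.00        88.4544        88.4544         176.9088
  2        95.00        82.3598       164.7195         494.1585
  3        95.00        76.6851       230.0552         920.2207
  4        95.00        71.4014       285.6054       1,428.0272
  5        95.00        66.4817       332.4086       1,994.4514
  6     1,095.00       713.4909     4,280.9453      29,966.6173
  Σ                  1,098.8732     5,382.1884      34,980.3838
P = 1,098.8732.
Convexity = Σ t(t+1)·PV / [P·(1+y)²] = 34,980.3838 / (1,098.8732 × 1.153476) = 27.59742.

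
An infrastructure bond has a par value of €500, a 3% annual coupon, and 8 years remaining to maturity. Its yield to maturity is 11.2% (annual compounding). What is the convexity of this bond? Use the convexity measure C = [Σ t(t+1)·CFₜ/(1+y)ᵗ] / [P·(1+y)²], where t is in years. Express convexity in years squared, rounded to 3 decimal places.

With y = 0.112:
  t   CF        PV=CF/(1+0.112)^t    t·PV        t(t+1)·PV
  1        15.00        13.4892        13.4892          26.9784
  2        15.00        12.1306        24.2612          72.7835
  3        15.00        10.9088        32.7264         130.9056
  4        15.00         9.8101        39.2403         196.2014
  5        15.00         8.8220        44.1100         264.6602
  6        15.00         7.9335        47.6007         333.2052
  7        15.00         7.1344        49.9408         399.5267
  8       515.00       220.2769     1,762.2151      15,859.9359
  Σ                    290.5054     2,013.5838      17,284.1969
P = 290.5054.
Convexity = Σ t(t+1)·PV / [P·(1+y)²] = 17,284.1969 / (290.5054 × 1.236544) = 48.11554.

48.116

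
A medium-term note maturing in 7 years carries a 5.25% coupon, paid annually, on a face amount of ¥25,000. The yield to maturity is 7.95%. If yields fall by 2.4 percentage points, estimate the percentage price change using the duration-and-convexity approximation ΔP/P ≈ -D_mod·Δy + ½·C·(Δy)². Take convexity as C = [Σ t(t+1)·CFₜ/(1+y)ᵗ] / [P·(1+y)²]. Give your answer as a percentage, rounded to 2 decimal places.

+14.33%

With y = 0.0795:
  t   CF        PV=CF/(1+0.0795)^t    t·PV        t(t+1)·PV
  1     1,312.50     1,215.8407     1,215.8407       2,431.6813
  2     1,312.50     1,126.2998     2,252.5997       6,757.7990
  3     1,312.50     1,043.3532     3,130.0597      12,520.2390
  4     1,312.50       966.5153     3,866.0611      19,330.3056
  5     1,312.50       895.3361     4,476.6803      26,860.0820
  6     1,312.50       829.3989     4,976.3931      34,834.7520
  7    26,312.50    15,402.9387   107,820.5708     862,564.5661
  Σ                 21,479.6826   127,738.2054     965,299.4250
P = 21,479.6826; D_Mac = 5.94693 yrs; D_mod = 5.50897 yrs; C = 38.56461.
Duration effect: -5.50897 × (-0.024) = +0.132215
Convexity effect: 0.5 × 38.56461 × (-0.024)² = +0.0111066
ΔP/P ≈ +0.132215 + 0.0111066 = +0.143322 = +14.3322%.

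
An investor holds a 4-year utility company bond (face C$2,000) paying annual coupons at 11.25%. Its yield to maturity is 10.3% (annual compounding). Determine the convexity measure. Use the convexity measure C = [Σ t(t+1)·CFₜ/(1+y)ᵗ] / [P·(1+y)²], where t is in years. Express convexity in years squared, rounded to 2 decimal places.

13.41

With y = 0.103:
  t   CF        PV=CF/(1+0.103)^t    t·PV        t(t+1)·PV
  1       225.00       203.9891       203.9891         407.9782
  2       225.00       184.9403       369.8805       1,109.6416
  3       225.00       167.6702       503.0107       2,012.0429
  4     2,225.00     1,503.2388     6,012.9550      30,064.7752
  Σ                  2,059.8384     7,089.8354      33,594.4380
P = 2,059.8384.
Convexity = Σ t(t+1)·PV / [P·(1+y)²] = 33,594.4380 / (2,059.8384 × 1.216609) = 13.40551.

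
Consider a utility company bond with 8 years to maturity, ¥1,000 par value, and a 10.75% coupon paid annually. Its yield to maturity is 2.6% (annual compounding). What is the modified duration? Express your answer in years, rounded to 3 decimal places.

6.078 years

Periodic yield y = 0.026. First find Macaulay duration:
  t   CF        PV=CF/(1+0.026)^t    t·PV
  1       107.50       104.7758       104.7758
  2       107.50       102.1207       204.2414
  3       107.50        99.5328       298.5985
  4       107.50        97.0106       388.0422
  5       107.50        94.5522       472.7610
  6       107.50        92.1561       552.9369
  7       107.50        89.8208       628.7456
  8     1,107.50       901.9134     7,215.3074
  Σ                  1,581.8825     9,865.4088
P = 1,581.8825; Macaulay duration = 9,865.4088 / 1,581.8825 = 6.23650 years.
Modified duration = D_Mac / (1 + y) = 6.23650 / 1.026 = 6.07846 years.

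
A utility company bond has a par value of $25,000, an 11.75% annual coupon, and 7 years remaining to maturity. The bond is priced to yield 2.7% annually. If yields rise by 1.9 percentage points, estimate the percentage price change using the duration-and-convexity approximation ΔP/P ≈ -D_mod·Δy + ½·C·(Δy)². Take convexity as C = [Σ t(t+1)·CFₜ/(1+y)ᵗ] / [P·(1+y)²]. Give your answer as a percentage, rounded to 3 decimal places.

-9.548%

With y = 0.027:
  t   CF        PV=CF/(1+0.027)^t    t·PV        t(t+1)·PV
  1     2,937.50     2,860.2726     2,860.2726       5,720.5453
  2     2,937.50     2,785.0756     5,570.1512      16,710.4536
  3     2,937.50     2,711.8555     8,135.5665      32,542.2660
  4     2,937.50     2,640.5604    10,562.2415      52,811.2074
  5     2,937.50     2,571.1396    12,855.6980      77,134.1880
  6     2,937.50     2,503.5439    15,021.2635     105,148.8444
  7    27,937.50    23,184.3239   162,290.2672   1,298,322.1377
  Σ                 39,256.7715   217,295.4605   1,588,389.6423
P = 39,256.7715; D_Mac = 5.53524 yrs; D_mod = 5.38971 yrs; C = 38.36203.
Duration effect: -5.38971 × (+0.019) = -0.102405
Convexity effect: 0.5 × 38.36203 × (0.019)² = +0.0069243
ΔP/P ≈ -0.102405 + 0.0069243 = -0.095480 = -9.5480%.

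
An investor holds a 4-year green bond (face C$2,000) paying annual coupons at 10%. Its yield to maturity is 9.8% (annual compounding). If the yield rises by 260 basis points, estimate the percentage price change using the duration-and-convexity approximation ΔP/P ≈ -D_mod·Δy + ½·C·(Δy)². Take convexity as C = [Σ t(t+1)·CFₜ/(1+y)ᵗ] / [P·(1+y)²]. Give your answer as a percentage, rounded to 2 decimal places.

With y = 0.098:
  t   CF        PV=CF/(1+0.098)^t    t·PV        t(t+1)·PV
  1       200.00       182.1494       182.1494         364.2987
  2       200.00       165.8920       331.7839         995.3517
  3       200.00       151.0856       453.2567       1,813.0268
  4     2,200.00     1,513.6077     6,054.4307      30,272.1534
  Σ                  2,012.7346     7,021.6207      33,444.8307
P = 2,012.7346; D_Mac = 3.48860 yrs; D_mod = 3.17723 yrs; C = 13.78281.
Duration effect: -3.17723 × (+0.026) = -0.082608
Convexity effect: 0.5 × 13.78281 × (0.026)² = +0.0046586
ΔP/P ≈ -0.082608 + 0.0046586 = -0.077949 = -7.7949%.

-7.79%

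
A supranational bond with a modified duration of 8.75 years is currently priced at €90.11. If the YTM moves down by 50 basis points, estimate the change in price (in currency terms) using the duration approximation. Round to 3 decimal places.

+€3.942

Duration approximation: ΔP/P ≈ -D_mod · Δy = -8.75 × (-0.005) = +0.043750.
ΔP ≈ 90.11 × (+0.043750) = +3.9423125.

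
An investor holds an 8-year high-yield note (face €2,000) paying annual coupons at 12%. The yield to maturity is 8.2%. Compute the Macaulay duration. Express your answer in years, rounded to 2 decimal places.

Periodic yield y = 0.082. Discount each cash flow and weight by its year:
  t   CF        PV=CF/(1+0.082)^t    t·PV
  1       240.00       221.8115       221.8115
  2       240.00       205.0013       410.0027
  3       240.00       189.4652       568.3956
  4       240.00       175.1065       700.4259
  5       240.00       161.8359       809.1796
  6       240.00       149.5711       897.4266
  7       240.00       138.2358       967.6503
  8     2,240.00     1,192.4219     9,539.3749
  Σ                  2,433.4491    14,114.2672
Price P = Σ PV = 2,433.4491.
Macaulay duration = Σ(t·PV) / P = 14,114.2672 / 2,433.4491 = 5.80011 years.

5.80 years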